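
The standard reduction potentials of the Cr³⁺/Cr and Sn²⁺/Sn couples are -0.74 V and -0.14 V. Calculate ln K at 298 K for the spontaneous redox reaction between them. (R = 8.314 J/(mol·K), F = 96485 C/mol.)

ln K = 140.2

E°_cell = -0.14 − (-0.74) = 0.60 V, with n = 6 electrons transferred.
At equilibrium E = 0, so the Nernst equation gives ln K = nFE°/RT = (6)(96485)(0.60)/((8.314)(298)) = 140.20.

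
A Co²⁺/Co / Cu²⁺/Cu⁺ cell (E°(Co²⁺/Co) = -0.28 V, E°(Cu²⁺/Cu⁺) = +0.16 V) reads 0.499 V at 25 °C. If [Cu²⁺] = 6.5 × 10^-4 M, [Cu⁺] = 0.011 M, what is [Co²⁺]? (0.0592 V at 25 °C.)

From the Nernst equation, log Q = n(E° − E)/0.0592 = 2(0.44 − 0.499)/0.0592 = -1.993, so Q = 0.0102.
With Q = [Co²⁺]·[Cu⁺]^2/[Cu²⁺]^2 and the known concentrations, [Co²⁺] in the numerator gives [Co²⁺] = 3.5 × 10^-5 M.

3.5 × 10^-5 M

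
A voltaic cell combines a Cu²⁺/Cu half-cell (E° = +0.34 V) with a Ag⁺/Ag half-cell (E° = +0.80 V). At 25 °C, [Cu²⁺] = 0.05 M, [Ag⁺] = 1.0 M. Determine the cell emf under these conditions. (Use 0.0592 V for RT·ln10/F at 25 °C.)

The Ag⁺/Ag couple has the higher reduction potential and acts as the cathode, so E°_cell = +0.80 − (+0.34) = 0.46 V.
Balancing electrons gives n = 2; the reaction quotient is Q = [Cu²⁺]/[Ag⁺]^2 = 0.0500.
At 25 °C, E = E° − (0.0592/n) log Q = 0.46 − (0.0592/2)(-1.301) = 0.460 + 0.039 = 0.499 V.

0.499 V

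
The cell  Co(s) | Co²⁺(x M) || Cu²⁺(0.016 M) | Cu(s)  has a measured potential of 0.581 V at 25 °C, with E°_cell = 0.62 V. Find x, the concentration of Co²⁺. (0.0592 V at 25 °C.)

0.33 M

From the Nernst equation, log Q = n(E° − E)/0.0592 = 2(0.62 − 0.581)/0.0592 = 1.318, so Q = 20.8.
With Q = [Co²⁺]/[Cu²⁺] and the known concentrations, [Co²⁺] in the numerator gives [Co²⁺] = 0.33 M.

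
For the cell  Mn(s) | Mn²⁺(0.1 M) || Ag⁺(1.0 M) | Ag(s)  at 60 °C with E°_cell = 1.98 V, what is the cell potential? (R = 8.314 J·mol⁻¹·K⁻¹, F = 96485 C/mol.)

Balancing electrons gives n = 2; the reaction quotient is Q = [Mn²⁺]/[Ag⁺]^2 = 0.100.
E = E° − (RT/nF) ln Q = 1.98 − (8.314×333)/(2×96485) × (-2.303) = 1.980 + 0.033 = 2.013 V.

2.01 V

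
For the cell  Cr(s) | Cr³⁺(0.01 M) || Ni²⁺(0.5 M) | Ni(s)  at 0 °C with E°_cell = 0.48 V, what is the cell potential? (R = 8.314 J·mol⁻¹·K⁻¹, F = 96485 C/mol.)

0.508 V

Balancing electrons gives n = 6; the reaction quotient is Q = [Cr³⁺]^2/[Ni²⁺]^3 = 8 × 10^-4.
E = E° − (RT/nF) ln Q = 0.48 − (8.314×273)/(6×96485) × (-7.131) = 0.480 + 0.028 = 0.508 V.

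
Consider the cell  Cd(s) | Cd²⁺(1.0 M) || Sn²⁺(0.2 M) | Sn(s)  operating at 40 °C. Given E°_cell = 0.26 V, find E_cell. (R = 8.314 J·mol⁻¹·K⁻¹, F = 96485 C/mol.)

Balancing electrons gives n = 2; the reaction quotient is Q = [Cd²⁺]/[Sn²⁺] = 5.00.
E = E° − (RT/nF) ln Q = 0.26 − (8.314×313)/(2×96485) × (1.609) = 0.260 − 0.022 = 0.238 V.

0.238 V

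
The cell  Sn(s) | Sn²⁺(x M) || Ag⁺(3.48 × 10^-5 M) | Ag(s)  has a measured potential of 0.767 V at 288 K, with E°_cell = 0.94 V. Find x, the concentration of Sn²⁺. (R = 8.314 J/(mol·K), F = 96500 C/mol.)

0.0014 M

From the Nernst equation, ln Q = nF(E° − E)/RT = 2×96500×(0.94 − 0.767)/(8.314×288) = 13.944, so Q = 1.14 × 10^6.
With Q = [Sn²⁺]/[Ag⁺]^2 and the known concentrations, [Sn²⁺] in the numerator gives [Sn²⁺] = 0.0014 M.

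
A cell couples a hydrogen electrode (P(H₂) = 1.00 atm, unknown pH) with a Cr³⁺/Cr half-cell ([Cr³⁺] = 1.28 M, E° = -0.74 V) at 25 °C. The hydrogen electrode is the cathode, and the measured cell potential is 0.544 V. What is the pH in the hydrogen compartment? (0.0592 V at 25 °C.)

E°_cell = 0.74 V and n = 6.
log Q = n(E° − E)/0.0592 = 6×(0.74 − 0.544)/0.0592 = 19.865.
With Q = [Cr³⁺]^2·P(H₂)^3 / [H⁺]^6, solving for [H⁺] gives log[H⁺] = -3.275, so pH = 3.28.

pH = 3.28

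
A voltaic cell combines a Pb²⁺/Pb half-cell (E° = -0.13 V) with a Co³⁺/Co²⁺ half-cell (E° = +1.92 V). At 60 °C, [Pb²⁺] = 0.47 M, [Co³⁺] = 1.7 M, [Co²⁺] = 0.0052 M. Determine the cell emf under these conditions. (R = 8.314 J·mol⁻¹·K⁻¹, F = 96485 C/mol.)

The Co³⁺/Co²⁺ couple has the higher reduction potential and acts as the cathode, so E°_cell = +1.92 − (-0.13) = 2.05 V.
Balancing electrons gives n = 2; the reaction quotient is Q = [Pb²⁺]·[Co²⁺]^2/[Co³⁺]^2 = 4.4 × 10^-6.
E = E° − (RT/nF) ln Q = 2.05 − (8.314×333)/(2×96485) × (-12.334) = 2.050 + 0.177 = 2.227 V.

2.23 V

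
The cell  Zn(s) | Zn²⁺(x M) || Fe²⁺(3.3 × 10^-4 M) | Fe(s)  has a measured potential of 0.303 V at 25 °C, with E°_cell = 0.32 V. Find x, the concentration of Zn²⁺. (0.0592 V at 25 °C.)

0.0012 M

From the Nernst equation, log Q = n(E° − E)/0.0592 = 2(0.32 − 0.303)/0.0592 = 0.574, so Q = 3.75.
With Q = [Zn²⁺]/[Fe²⁺] and the known concentrations, [Zn²⁺] in the numerator gives [Zn²⁺] = 0.0012 M.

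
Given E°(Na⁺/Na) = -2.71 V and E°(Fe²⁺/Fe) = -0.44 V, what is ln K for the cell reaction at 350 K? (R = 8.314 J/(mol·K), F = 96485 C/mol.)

E°_cell = -0.44 − (-2.71) = 2.27 V, with n = 2 electrons transferred.
At equilibrium E = 0, so the Nernst equation gives ln K = nFE°/RT = (2)(96485)(2.27)/((8.314)(350)) = 150.54.

ln K = 150.5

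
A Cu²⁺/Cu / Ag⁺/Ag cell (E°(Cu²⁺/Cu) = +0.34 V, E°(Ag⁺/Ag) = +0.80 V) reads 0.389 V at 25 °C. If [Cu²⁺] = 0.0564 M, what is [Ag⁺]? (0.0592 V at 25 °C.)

From the Nernst equation, log Q = n(E° − E)/0.0592 = 2(0.46 − 0.389)/0.0592 = 2.399, so Q = 250.
With Q = [Cu²⁺]/[Ag⁺]^2 and the known concentrations, [Ag⁺]^2 in the denominator gives [Ag⁺] = 0.015 M.

0.015 M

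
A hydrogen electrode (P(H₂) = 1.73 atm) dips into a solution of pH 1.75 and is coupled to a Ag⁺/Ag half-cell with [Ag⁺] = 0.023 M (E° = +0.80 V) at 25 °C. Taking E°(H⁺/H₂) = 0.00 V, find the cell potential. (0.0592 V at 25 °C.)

0.81 V

The Ag⁺/Ag couple is the cathode, so E°_cell = 0.80 V; n = 2.
[H⁺] = 10^(−1.75) = 0.018 M, and Q = [H⁺]^2 / ([Ag⁺]^2·P(H₂)) = 0.346.
E = E° − (0.0592/2) log Q = 0.80 − (0.0592/2)(-0.462) = 0.814 V.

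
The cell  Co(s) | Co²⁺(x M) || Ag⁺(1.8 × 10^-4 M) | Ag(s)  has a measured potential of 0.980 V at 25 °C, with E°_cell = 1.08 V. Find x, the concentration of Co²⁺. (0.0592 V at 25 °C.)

7.7 × 10^-5 M

From the Nernst equation, log Q = n(E° − E)/0.0592 = 2(1.08 − 0.980)/0.0592 = 3.378, so Q = 2390.
With Q = [Co²⁺]/[Ag⁺]^2 and the known concentrations, [Co²⁺] in the numerator gives [Co²⁺] = 7.7 × 10^-5 M.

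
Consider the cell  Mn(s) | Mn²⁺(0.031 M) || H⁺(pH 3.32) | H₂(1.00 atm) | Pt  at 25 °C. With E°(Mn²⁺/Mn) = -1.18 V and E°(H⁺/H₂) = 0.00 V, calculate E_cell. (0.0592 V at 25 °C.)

The hydrogen couple is the cathode, so E°_cell = 1.18 V; n = 2.
[H⁺] = 10^(−3.32) = 4.8 × 10^-4 M, and Q = [Mn²⁺]·P(H₂) / [H⁺]^2 = 1.35 × 10^5.
E = E° − (0.0592/2) log Q = 1.18 − (0.0592/2)(5.131) = 1.028 V.

1.03 V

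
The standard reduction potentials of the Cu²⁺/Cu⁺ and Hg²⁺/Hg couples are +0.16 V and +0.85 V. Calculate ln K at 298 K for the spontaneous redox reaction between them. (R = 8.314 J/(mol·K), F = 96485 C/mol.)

E°_cell = +0.85 − (+0.16) = 0.69 V, with n = 2 electrons transferred.
At equilibrium E = 0, so the Nernst equation gives ln K = nFE°/RT = (2)(96485)(0.69)/((8.314)(298)) = 53.74.

ln K = 53.7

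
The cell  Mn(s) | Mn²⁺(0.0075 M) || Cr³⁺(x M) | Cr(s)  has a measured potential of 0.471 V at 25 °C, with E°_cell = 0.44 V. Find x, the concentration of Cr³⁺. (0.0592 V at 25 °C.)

From the Nernst equation, log Q = n(E° − E)/0.0592 = 6(0.44 − 0.471)/0.0592 = -3.142, so Q = 7.21 × 10^-4.
With Q = [Mn²⁺]^3/[Cr³⁺]^2 and the known concentrations, [Cr³⁺]^2 in the denominator gives [Cr³⁺] = 0.024 M.

0.024 M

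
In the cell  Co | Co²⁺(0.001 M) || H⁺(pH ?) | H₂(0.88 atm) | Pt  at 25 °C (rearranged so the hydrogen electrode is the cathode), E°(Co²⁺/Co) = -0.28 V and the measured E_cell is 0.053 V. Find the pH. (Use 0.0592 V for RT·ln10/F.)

pH = 5.36

E°_cell = 0.28 V and n = 2.
log Q = n(E° − E)/0.0592 = 2×(0.28 − 0.053)/0.0592 = 7.669.
With Q = [Co²⁺]·P(H₂) / [H⁺]^2, solving for [H⁺] gives log[H⁺] = -5.362, so pH = 5.36.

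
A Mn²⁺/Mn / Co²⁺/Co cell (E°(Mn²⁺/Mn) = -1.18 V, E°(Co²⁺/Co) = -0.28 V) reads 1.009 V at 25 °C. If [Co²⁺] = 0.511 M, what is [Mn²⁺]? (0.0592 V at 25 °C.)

1.1 × 10^-4 M

From the Nernst equation, log Q = n(E° − E)/0.0592 = 2(0.90 − 1.009)/0.0592 = -3.682, so Q = 2.08 × 10^-4.
With Q = [Mn²⁺]/[Co²⁺] and the known concentrations, [Mn²⁺] in the numerator gives [Mn²⁺] = 1.1 × 10^-4 M.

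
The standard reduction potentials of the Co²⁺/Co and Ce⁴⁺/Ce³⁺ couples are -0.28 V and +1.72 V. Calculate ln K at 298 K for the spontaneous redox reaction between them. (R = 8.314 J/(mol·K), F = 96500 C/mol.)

ln K = 155.8

E°_cell = +1.72 − (-0.28) = 2.00 V, with n = 2 electrons transferred.
At equilibrium E = 0, so the Nernst equation gives ln K = nFE°/RT = (2)(96500)(2.00)/((8.314)(298)) = 155.80.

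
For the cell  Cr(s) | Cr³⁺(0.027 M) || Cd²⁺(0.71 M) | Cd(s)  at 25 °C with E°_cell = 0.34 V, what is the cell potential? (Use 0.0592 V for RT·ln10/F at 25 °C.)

0.367 V

Balancing electrons gives n = 6; the reaction quotient is Q = [Cr³⁺]^2/[Cd²⁺]^3 = 0.00204.
At 25 °C, E = E° − (0.0592/n) log Q = 0.34 − (0.0592/6)(-2.691) = 0.340 + 0.027 = 0.367 V.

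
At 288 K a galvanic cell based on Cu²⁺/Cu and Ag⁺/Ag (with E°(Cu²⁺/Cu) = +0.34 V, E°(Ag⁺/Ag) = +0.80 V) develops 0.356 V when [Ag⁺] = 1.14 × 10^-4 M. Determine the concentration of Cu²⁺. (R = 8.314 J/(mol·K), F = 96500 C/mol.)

From the Nernst equation, ln Q = nF(E° − E)/RT = 2×96500×(0.46 − 0.356)/(8.314×288) = 8.383, so Q = 4370.
With Q = [Cu²⁺]/[Ag⁺]^2 and the known concentrations, [Cu²⁺] in the numerator gives [Cu²⁺] = 5.7 × 10^-5 M.

5.7 × 10^-5 M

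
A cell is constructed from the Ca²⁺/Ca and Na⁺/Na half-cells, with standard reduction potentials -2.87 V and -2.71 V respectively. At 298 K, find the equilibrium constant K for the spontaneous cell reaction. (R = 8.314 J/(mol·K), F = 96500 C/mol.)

E°_cell = -2.71 − (-2.87) = 0.16 V, with n = 2 electrons transferred.
At equilibrium E = 0, so the Nernst equation gives ln K = nFE°/RT = (2)(96500)(0.16)/((8.314)(298)) = 12.46.
K = e^12.46 = 2.6 × 10^5.

2.6 × 10^5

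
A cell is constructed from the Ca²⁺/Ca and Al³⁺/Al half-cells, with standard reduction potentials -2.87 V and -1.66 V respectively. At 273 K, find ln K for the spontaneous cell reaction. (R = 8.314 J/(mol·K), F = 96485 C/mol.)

E°_cell = -1.66 − (-2.87) = 1.21 V, with n = 6 electrons transferred.
At equilibrium E = 0, so the Nernst equation gives ln K = nFE°/RT = (6)(96485)(1.21)/((8.314)(273)) = 308.62.

ln K = 308.6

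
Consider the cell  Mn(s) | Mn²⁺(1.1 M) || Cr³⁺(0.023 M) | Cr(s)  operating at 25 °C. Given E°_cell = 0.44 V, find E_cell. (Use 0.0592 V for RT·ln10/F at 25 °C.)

Balancing electrons gives n = 6; the reaction quotient is Q = [Mn²⁺]^3/[Cr³⁺]^2 = 2520.
At 25 °C, E = E° − (0.0592/n) log Q = 0.44 − (0.0592/6)(3.401) = 0.440 − 0.034 = 0.406 V.

0.406 V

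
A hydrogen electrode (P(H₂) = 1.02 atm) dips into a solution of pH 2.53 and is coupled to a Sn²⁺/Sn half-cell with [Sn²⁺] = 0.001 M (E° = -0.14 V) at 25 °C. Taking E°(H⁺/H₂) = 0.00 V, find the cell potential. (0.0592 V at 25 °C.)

0.079 V

The hydrogen couple is the cathode, so E°_cell = 0.14 V; n = 2.
[H⁺] = 10^(−2.53) = 0.0030 M, and Q = [Sn²⁺]·P(H₂) / [H⁺]^2 = 117.
E = E° − (0.0592/2) log Q = 0.14 − (0.0592/2)(2.069) = 0.079 V.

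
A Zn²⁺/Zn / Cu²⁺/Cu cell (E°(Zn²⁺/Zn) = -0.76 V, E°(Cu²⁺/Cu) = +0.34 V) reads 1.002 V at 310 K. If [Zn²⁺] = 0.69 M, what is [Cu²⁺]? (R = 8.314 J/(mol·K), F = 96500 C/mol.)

From the Nernst equation, ln Q = nF(E° − E)/RT = 2×96500×(1.10 − 1.002)/(8.314×310) = 7.339, so Q = 1540.
With Q = [Zn²⁺]/[Cu²⁺] and the known concentrations, [Cu²⁺] in the denominator gives [Cu²⁺] = 4.5 × 10^-4 M.

4.5 × 10^-4 M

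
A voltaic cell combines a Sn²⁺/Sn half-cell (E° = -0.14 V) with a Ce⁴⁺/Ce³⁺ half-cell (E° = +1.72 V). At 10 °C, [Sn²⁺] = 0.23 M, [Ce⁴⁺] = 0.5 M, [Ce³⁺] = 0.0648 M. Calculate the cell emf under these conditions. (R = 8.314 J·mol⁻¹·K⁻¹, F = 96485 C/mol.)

The Ce⁴⁺/Ce³⁺ couple has the higher reduction potential and acts as the cathode, so E°_cell = +1.72 − (-0.14) = 1.86 V.
Balancing electrons gives n = 2; the reaction quotient is Q = [Sn²⁺]·[Ce³⁺]^2/[Ce⁴⁺]^2 = 0.00386.
E = E° − (RT/nF) ln Q = 1.86 − (8.314×283)/(2×96485) × (-5.556) = 1.860 + 0.068 = 1.928 V.

1.93 V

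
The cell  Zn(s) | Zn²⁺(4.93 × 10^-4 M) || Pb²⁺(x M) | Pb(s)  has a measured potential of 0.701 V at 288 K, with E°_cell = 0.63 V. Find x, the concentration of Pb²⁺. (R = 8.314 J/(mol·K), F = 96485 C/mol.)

From the Nernst equation, ln Q = nF(E° − E)/RT = 2×96485×(0.63 − 0.701)/(8.314×288) = -5.722, so Q = 0.00327.
With Q = [Zn²⁺]/[Pb²⁺] and the known concentrations, [Pb²⁺] in the denominator gives [Pb²⁺] = 0.15 M.

0.15 M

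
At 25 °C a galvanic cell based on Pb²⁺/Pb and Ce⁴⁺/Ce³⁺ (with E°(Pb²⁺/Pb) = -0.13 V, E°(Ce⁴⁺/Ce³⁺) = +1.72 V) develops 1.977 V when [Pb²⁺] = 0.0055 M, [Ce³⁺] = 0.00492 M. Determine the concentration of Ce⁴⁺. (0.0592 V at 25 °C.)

From the Nernst equation, log Q = n(E° − E)/0.0592 = 2(1.85 − 1.977)/0.0592 = -4.291, so Q = 5.12 × 10^-5.
With Q = [Pb²⁺]·[Ce³⁺]^2/[Ce⁴⁺]^2 and the known concentrations, [Ce⁴⁺]^2 in the denominator gives [Ce⁴⁺] = 0.051 M.

0.051 M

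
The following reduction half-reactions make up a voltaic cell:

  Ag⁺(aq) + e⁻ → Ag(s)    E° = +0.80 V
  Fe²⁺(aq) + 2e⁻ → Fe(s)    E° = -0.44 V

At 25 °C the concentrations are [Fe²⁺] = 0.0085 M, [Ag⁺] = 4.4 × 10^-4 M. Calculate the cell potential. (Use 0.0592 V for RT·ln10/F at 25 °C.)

The Ag⁺/Ag couple has the higher reduction potential and acts as the cathode, so E°_cell = +0.80 − (-0.44) = 1.24 V.
Balancing electrons gives n = 2; the reaction quotient is Q = [Fe²⁺]/[Ag⁺]^2 = 4.39 × 10^4.
At 25 °C, E = E° − (0.0592/n) log Q = 1.24 − (0.0592/2)(4.643) = 1.240 − 0.137 = 1.103 V.

1.10 V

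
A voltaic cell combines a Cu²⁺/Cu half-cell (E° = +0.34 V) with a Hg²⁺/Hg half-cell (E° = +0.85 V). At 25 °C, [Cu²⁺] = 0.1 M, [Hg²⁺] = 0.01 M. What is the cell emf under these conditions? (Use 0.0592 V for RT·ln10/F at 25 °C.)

The Hg²⁺/Hg couple has the higher reduction potential and acts as the cathode, so E°_cell = +0.85 − (+0.34) = 0.51 V.
Balancing electrons gives n = 2; the reaction quotient is Q = [Cu²⁺]/[Hg²⁺] = 10.0.
At 25 °C, E = E° − (0.0592/n) log Q = 0.51 − (0.0592/2)(1.000) = 0.510 − 0.030 = 0.480 V.

0.480 V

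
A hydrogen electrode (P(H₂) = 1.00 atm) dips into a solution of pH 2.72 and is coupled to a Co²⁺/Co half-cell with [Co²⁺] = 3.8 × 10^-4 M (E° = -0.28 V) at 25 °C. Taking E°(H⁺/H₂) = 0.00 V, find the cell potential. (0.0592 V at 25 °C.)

The hydrogen couple is the cathode, so E°_cell = 0.28 V; n = 2.
[H⁺] = 10^(−2.72) = 0.0019 M, and Q = [Co²⁺]·P(H₂) / [H⁺]^2 = 105.
E = E° − (0.0592/2) log Q = 0.28 − (0.0592/2)(2.020) = 0.220 V.

0.22 V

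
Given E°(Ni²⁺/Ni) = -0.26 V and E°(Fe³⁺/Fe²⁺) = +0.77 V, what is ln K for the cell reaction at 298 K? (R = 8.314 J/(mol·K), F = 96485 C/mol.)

ln K = 80.2

E°_cell = +0.77 − (-0.26) = 1.03 V, with n = 2 electrons transferred.
At equilibrium E = 0, so the Nernst equation gives ln K = nFE°/RT = (2)(96485)(1.03)/((8.314)(298)) = 80.22.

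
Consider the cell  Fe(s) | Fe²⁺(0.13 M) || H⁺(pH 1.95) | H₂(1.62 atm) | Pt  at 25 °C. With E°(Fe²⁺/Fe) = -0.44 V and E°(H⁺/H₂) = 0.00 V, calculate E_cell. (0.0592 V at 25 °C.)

The hydrogen couple is the cathode, so E°_cell = 0.44 V; n = 2.
[H⁺] = 10^(−1.95) = 0.011 M, and Q = [Fe²⁺]·P(H₂) / [H⁺]^2 = 1670.
E = E° − (0.0592/2) log Q = 0.44 − (0.0592/2)(3.223) = 0.345 V.

0.34 V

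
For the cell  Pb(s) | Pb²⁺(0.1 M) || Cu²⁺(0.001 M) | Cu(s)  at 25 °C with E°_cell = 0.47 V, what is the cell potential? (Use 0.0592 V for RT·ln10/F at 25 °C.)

0.411 V

Balancing electrons gives n = 2; the reaction quotient is Q = [Pb²⁺]/[Cu²⁺] = 100.
At 25 °C, E = E° − (0.0592/n) log Q = 0.47 − (0.0592/2)(2.000) = 0.470 − 0.059 = 0.411 V.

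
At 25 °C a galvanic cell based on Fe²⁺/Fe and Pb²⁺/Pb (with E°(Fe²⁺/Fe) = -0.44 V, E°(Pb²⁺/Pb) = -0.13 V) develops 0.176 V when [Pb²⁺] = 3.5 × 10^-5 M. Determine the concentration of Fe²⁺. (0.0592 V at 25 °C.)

1.2 M

From the Nernst equation, log Q = n(E° − E)/0.0592 = 2(0.31 − 0.176)/0.0592 = 4.527, so Q = 3.37 × 10^4.
With Q = [Fe²⁺]/[Pb²⁺] and the known concentrations, [Fe²⁺] in the numerator gives [Fe²⁺] = 1.2 M.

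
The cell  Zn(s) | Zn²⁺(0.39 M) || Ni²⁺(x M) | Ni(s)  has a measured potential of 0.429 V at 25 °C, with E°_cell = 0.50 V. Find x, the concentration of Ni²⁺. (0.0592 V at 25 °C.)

From the Nernst equation, log Q = n(E° − E)/0.0592 = 2(0.50 − 0.429)/0.0592 = 2.399, so Q = 250.
With Q = [Zn²⁺]/[Ni²⁺] and the known concentrations, [Ni²⁺] in the denominator gives [Ni²⁺] = 0.0016 M.

0.0016 M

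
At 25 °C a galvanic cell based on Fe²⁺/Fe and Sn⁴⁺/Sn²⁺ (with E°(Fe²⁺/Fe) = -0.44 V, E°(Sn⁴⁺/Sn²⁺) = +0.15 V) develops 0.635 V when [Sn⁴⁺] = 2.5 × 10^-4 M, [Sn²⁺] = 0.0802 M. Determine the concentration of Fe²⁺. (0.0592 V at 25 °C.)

From the Nernst equation, log Q = n(E° − E)/0.0592 = 2(0.59 − 0.635)/0.0592 = -1.520, so Q = 0.0302.
With Q = [Fe²⁺]·[Sn²⁺]/[Sn⁴⁺] and the known concentrations, [Fe²⁺] in the numerator gives [Fe²⁺] = 9.4 × 10^-5 M.

9.4 × 10^-5 M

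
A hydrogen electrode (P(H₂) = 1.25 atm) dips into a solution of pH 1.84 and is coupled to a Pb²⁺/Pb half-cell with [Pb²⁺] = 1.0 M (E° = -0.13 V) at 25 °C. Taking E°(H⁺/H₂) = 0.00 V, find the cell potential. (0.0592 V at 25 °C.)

0.018 V

The hydrogen couple is the cathode, so E°_cell = 0.13 V; n = 2.
[H⁺] = 10^(−1.84) = 0.014 M, and Q = [Pb²⁺]·P(H₂) / [H⁺]^2 = 5980.
E = E° − (0.0592/2) log Q = 0.13 − (0.0592/2)(3.777) = 0.018 V.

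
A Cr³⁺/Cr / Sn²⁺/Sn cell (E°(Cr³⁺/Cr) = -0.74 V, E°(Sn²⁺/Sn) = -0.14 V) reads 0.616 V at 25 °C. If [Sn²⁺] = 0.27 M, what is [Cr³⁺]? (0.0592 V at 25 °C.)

0.022 M

From the Nernst equation, log Q = n(E° − E)/0.0592 = 6(0.60 − 0.616)/0.0592 = -1.622, so Q = 0.0239.
With Q = [Cr³⁺]^2/[Sn²⁺]^3 and the known concentrations, [Cr³⁺]^2 in the numerator gives [Cr³⁺] = 0.022 M.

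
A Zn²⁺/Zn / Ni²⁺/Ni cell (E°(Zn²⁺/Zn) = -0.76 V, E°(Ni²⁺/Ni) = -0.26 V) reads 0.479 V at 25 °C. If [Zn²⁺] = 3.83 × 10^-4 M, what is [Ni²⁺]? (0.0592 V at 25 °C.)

7.5 × 10^-5 M

From the Nernst equation, log Q = n(E° − E)/0.0592 = 2(0.50 − 0.479)/0.0592 = 0.709, so Q = 5.12.
With Q = [Zn²⁺]/[Ni²⁺] and the known concentrations, [Ni²⁺] in the denominator gives [Ni²⁺] = 7.5 × 10^-5 M.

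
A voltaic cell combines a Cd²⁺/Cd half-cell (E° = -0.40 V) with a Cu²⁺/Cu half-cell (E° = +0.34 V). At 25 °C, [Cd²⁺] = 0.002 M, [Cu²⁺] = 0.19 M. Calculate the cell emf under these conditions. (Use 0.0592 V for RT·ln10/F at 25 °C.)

The Cu²⁺/Cu couple has the higher reduction potential and acts as the cathode, so E°_cell = +0.34 − (-0.40) = 0.74 V.
Balancing electrons gives n = 2; the reaction quotient is Q = [Cd²⁺]/[Cu²⁺] = 0.0105.
At 25 °C, E = E° − (0.0592/n) log Q = 0.74 − (0.0592/2)(-1.978) = 0.740 + 0.059 = 0.799 V.

0.799 V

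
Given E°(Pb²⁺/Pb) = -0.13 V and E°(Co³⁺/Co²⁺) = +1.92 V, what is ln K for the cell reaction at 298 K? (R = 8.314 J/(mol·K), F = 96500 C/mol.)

ln K = 159.7

E°_cell = +1.92 − (-0.13) = 2.05 V, with n = 2 electrons transferred.
At equilibrium E = 0, so the Nernst equation gives ln K = nFE°/RT = (2)(96500)(2.05)/((8.314)(298)) = 159.69.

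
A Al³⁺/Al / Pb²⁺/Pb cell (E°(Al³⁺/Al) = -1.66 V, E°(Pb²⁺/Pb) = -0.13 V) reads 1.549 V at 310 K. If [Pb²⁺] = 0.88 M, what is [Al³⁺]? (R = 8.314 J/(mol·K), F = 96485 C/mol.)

From the Nernst equation, ln Q = nF(E° − E)/RT = 6×96485×(1.53 − 1.549)/(8.314×310) = -4.268, so Q = 0.0140.
With Q = [Al³⁺]^2/[Pb²⁺]^3 and the known concentrations, [Al³⁺]^2 in the numerator gives [Al³⁺] = 0.098 M.

0.098 M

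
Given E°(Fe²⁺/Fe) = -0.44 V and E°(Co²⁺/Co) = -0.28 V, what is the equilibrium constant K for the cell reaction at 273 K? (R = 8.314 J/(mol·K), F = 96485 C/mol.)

8.1 × 10^5

E°_cell = -0.28 − (-0.44) = 0.16 V, with n = 2 electrons transferred.
At equilibrium E = 0, so the Nernst equation gives ln K = nFE°/RT = (2)(96485)(0.16)/((8.314)(273)) = 13.60.
K = e^13.60 = 8.1 × 10^5.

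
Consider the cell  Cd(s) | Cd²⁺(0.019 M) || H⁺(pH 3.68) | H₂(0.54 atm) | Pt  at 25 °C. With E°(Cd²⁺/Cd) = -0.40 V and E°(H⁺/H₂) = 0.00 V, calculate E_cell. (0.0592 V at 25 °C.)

The hydrogen couple is the cathode, so E°_cell = 0.40 V; n = 2.
[H⁺] = 10^(−3.68) = 2.1 × 10^-4 M, and Q = [Cd²⁺]·P(H₂) / [H⁺]^2 = 2.35 × 10^5.
E = E° − (0.0592/2) log Q = 0.40 − (0.0592/2)(5.371) = 0.241 V.

0.24 V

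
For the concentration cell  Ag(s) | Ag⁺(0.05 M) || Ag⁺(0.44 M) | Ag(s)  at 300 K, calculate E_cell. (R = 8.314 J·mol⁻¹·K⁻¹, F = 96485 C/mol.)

Both half-cells are Ag⁺/Ag, so E°_cell = 0. The concentrated side is the cathode; the cell reaction moves Ag⁺ from high to low concentration with n = 1.
Q = [Ag⁺]_dilute/[Ag⁺]_conc = 0.05/0.44 = 0.114.
E = 0 − (RT/nF) ln Q = −((8.314×300)/(1×96485))(-2.175) = 0.0562 V.

0.056 V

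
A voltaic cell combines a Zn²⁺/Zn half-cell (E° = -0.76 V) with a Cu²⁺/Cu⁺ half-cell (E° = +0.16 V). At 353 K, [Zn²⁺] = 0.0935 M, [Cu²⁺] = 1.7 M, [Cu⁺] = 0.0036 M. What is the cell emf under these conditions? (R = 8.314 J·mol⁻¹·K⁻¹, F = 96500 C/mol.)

The Cu²⁺/Cu⁺ couple has the higher reduction potential and acts as the cathode, so E°_cell = +0.16 − (-0.76) = 0.92 V.
Balancing electrons gives n = 2; the reaction quotient is Q = [Zn²⁺]·[Cu⁺]^2/[Cu²⁺]^2 = 4.19 × 10^-7.
E = E° − (RT/nF) ln Q = 0.92 − (8.314×353)/(2×96500) × (-14.685) = 0.920 + 0.223 = 1.143 V.

1.14 V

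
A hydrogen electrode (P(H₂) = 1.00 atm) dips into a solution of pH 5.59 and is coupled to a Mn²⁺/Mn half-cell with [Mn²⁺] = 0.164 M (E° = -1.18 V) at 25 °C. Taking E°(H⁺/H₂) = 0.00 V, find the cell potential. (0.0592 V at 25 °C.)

0.87 V

The hydrogen couple is the cathode, so E°_cell = 1.18 V; n = 2.
[H⁺] = 10^(−5.59) = 2.6 × 10^-6 M, and Q = [Mn²⁺]·P(H₂) / [H⁺]^2 = 2.48 × 10^10.
E = E° − (0.0592/2) log Q = 1.18 − (0.0592/2)(10.395) = 0.872 V.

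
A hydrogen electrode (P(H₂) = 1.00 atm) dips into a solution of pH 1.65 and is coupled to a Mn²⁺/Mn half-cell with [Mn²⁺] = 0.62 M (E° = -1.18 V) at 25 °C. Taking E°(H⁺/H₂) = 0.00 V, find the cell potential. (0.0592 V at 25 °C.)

1.09 V

The hydrogen couple is the cathode, so E°_cell = 1.18 V; n = 2.
[H⁺] = 10^(−1.65) = 0.022 M, and Q = [Mn²⁺]·P(H₂) / [H⁺]^2 = 1240.
E = E° − (0.0592/2) log Q = 1.18 − (0.0592/2)(3.092) = 1.088 V.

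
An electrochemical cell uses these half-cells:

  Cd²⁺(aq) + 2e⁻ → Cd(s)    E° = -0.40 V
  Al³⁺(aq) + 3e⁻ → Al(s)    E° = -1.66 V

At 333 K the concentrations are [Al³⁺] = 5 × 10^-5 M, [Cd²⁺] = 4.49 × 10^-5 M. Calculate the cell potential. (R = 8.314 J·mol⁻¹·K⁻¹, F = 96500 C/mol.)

1.21 V

The Cd²⁺/Cd couple has the higher reduction potential and acts as the cathode, so E°_cell = -0.40 − (-1.66) = 1.26 V.
Balancing electrons gives n = 6; the reaction quotient is Q = [Al³⁺]^2/[Cd²⁺]^3 = 2.76 × 10^4.
E = E° − (RT/nF) ln Q = 1.26 − (8.314×333)/(6×96500) × (10.226) = 1.260 − 0.049 = 1.211 V.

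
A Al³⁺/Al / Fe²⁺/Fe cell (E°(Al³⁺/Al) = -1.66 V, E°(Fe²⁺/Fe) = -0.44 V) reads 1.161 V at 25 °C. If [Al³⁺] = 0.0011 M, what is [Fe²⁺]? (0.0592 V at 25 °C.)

From the Nernst equation, log Q = n(E° − E)/0.0592 = 6(1.22 − 1.161)/0.0592 = 5.980, so Q = 9.54 × 10^5.
With Q = [Al³⁺]^2/[Fe²⁺]^3 and the known concentrations, [Fe²⁺]^3 in the denominator gives [Fe²⁺] = 1.1 × 10^-4 M.

1.1 × 10^-4 M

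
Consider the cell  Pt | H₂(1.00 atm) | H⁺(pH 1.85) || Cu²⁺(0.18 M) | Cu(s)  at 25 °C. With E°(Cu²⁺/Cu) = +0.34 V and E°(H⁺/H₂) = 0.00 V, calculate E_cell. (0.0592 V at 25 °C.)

0.43 V

The Cu²⁺/Cu couple is the cathode, so E°_cell = 0.34 V; n = 2.
[H⁺] = 10^(−1.85) = 0.014 M, and Q = [H⁺]^2 / ([Cu²⁺]·P(H₂)) = 0.00111.
E = E° − (0.0592/2) log Q = 0.34 − (0.0592/2)(-2.955) = 0.427 V.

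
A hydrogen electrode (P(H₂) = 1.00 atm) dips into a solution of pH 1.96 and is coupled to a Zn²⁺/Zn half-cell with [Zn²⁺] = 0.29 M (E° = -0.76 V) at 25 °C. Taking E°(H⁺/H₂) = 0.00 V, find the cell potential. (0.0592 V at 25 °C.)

The hydrogen couple is the cathode, so E°_cell = 0.76 V; n = 2.
[H⁺] = 10^(−1.96) = 0.011 M, and Q = [Zn²⁺]·P(H₂) / [H⁺]^2 = 2410.
E = E° − (0.0592/2) log Q = 0.76 − (0.0592/2)(3.382) = 0.660 V.

0.66 V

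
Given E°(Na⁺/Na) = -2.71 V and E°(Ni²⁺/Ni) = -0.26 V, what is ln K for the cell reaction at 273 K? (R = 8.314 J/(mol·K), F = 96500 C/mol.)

ln K = 208.3

E°_cell = -0.26 − (-2.71) = 2.45 V, with n = 2 electrons transferred.
At equilibrium E = 0, so the Nernst equation gives ln K = nFE°/RT = (2)(96500)(2.45)/((8.314)(273)) = 208.33.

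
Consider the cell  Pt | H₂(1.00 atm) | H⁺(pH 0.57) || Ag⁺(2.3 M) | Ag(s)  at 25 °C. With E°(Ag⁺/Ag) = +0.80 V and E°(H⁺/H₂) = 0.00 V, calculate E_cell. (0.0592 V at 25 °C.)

The Ag⁺/Ag couple is the cathode, so E°_cell = 0.80 V; n = 2.
[H⁺] = 10^(−0.57) = 0.27 M, and Q = [H⁺]^2 / ([Ag⁺]^2·P(H₂)) = 0.0137.
E = E° − (0.0592/2) log Q = 0.80 − (0.0592/2)(-1.863) = 0.855 V.

0.86 V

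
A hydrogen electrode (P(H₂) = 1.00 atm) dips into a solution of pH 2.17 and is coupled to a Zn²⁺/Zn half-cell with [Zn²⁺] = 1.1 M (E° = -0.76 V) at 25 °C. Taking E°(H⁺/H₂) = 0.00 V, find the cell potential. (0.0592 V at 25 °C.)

The hydrogen couple is the cathode, so E°_cell = 0.76 V; n = 2.
[H⁺] = 10^(−2.17) = 0.0068 M, and Q = [Zn²⁺]·P(H₂) / [H⁺]^2 = 2.41 × 10^4.
E = E° − (0.0592/2) log Q = 0.76 − (0.0592/2)(4.381) = 0.630 V.

0.63 V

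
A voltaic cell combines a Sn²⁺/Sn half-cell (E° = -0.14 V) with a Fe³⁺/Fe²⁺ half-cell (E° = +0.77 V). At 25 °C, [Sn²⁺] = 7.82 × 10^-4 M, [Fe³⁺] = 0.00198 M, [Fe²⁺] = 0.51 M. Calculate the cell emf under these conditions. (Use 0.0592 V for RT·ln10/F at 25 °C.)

The Fe³⁺/Fe²⁺ couple has the higher reduction potential and acts as the cathode, so E°_cell = +0.77 − (-0.14) = 0.91 V.
Balancing electrons gives n = 2; the reaction quotient is Q = [Sn²⁺]·[Fe²⁺]^2/[Fe³⁺]^2 = 51.9.
At 25 °C, E = E° − (0.0592/n) log Q = 0.91 − (0.0592/2)(1.715) = 0.910 − 0.051 = 0.859 V.

0.859 V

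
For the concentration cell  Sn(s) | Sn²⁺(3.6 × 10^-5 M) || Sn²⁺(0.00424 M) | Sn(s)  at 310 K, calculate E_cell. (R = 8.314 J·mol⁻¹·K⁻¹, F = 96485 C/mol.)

0.064 V

Both half-cells are Sn²⁺/Sn, so E°_cell = 0. The concentrated side is the cathode; the cell reaction moves Sn²⁺ from high to low concentration with n = 2.
Q = [Sn²⁺]_dilute/[Sn²⁺]_conc = 3.6 × 10^-5/0.00424 = 0.00849.
E = 0 − (RT/nF) ln Q = −((8.314×310)/(2×96485))(-4.769) = 0.0637 V.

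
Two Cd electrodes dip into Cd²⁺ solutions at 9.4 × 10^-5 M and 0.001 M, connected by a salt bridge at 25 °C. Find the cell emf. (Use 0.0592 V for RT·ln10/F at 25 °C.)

0.030 V

Both half-cells are Cd²⁺/Cd, so E°_cell = 0. The concentrated side is the cathode; the cell reaction moves Cd²⁺ from high to low concentration with n = 2.
Q = [Cd²⁺]_dilute/[Cd²⁺]_conc = 9.4 × 10^-5/0.001 = 0.0940.
E = 0 − (0.0592/2) log Q = −(0.0592/2)(-1.027) = 0.0304 V.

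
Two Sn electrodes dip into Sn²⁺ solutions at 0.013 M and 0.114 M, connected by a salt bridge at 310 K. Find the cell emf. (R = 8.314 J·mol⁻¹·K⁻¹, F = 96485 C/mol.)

0.029 V

Both half-cells are Sn²⁺/Sn, so E°_cell = 0. The concentrated side is the cathode; the cell reaction moves Sn²⁺ from high to low concentration with n = 2.
Q = [Sn²⁺]_dilute/[Sn²⁺]_conc = 0.013/0.114 = 0.114.
E = 0 − (RT/nF) ln Q = −((8.314×310)/(2×96485))(-2.171) = 0.0290 V.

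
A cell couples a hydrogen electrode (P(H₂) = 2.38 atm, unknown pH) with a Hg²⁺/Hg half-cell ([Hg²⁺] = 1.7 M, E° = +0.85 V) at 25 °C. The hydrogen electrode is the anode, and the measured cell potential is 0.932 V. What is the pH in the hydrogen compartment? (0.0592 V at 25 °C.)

E°_cell = 0.85 V and n = 2.
log Q = n(E° − E)/0.0592 = 2×(0.85 − 0.932)/0.0592 = -2.770.
With Q = [H⁺]^2 / ([Hg²⁺]·P(H₂)), solving for [H⁺] gives log[H⁺] = -1.082, so pH = 1.08.

pH = 1.08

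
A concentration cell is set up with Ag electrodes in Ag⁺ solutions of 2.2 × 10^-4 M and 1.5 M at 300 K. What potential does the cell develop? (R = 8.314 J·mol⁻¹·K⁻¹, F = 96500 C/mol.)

Both half-cells are Ag⁺/Ag, so E°_cell = 0. The concentrated side is the cathode; the cell reaction moves Ag⁺ from high to low concentration with n = 1.
Q = [Ag⁺]_dilute/[Ag⁺]_conc = 2.2 × 10^-4/1.5 = 1.47 × 10^-4.
E = 0 − (RT/nF) ln Q = −((8.314×300)/(1×96500))(-8.827) = 0.2281 V.

0.23 V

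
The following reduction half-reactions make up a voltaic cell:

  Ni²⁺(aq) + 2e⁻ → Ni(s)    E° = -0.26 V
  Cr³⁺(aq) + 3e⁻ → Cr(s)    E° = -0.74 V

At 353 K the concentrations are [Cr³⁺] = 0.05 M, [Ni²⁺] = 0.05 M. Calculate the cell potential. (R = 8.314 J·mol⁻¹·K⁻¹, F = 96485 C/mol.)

0.465 V

The Ni²⁺/Ni couple has the higher reduction potential and acts as the cathode, so E°_cell = -0.26 − (-0.74) = 0.48 V.
Balancing electrons gives n = 6; the reaction quotient is Q = [Cr³⁺]^2/[Ni²⁺]^3 = 20.0.
E = E° − (RT/nF) ln Q = 0.48 − (8.314×353)/(6×96485) × (2.996) = 0.480 − 0.015 = 0.465 V.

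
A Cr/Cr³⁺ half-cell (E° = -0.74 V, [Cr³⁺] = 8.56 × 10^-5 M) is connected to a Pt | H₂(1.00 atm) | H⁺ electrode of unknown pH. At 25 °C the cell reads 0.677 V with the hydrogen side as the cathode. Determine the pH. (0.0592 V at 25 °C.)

E°_cell = 0.74 V and n = 6.
log Q = n(E° − E)/0.0592 = 6×(0.74 − 0.677)/0.0592 = 6.385.
With Q = [Cr³⁺]^2·P(H₂)^3 / [H⁺]^6, solving for [H⁺] gives log[H⁺] = -2.420, so pH = 2.42.

pH = 2.42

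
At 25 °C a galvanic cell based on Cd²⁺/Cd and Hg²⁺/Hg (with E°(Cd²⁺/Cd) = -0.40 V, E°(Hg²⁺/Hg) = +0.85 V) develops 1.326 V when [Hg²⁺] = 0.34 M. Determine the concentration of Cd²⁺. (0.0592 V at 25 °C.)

9.2 × 10^-4 M

From the Nernst equation, log Q = n(E° − E)/0.0592 = 2(1.25 − 1.326)/0.0592 = -2.568, so Q = 0.00271.
With Q = [Cd²⁺]/[Hg²⁺] and the known concentrations, [Cd²⁺] in the numerator gives [Cd²⁺] = 9.2 × 10^-4 M.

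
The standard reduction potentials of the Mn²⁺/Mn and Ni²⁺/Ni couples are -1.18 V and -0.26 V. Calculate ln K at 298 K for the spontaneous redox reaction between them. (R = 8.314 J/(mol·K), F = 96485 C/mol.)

E°_cell = -0.26 − (-1.18) = 0.92 V, with n = 2 electrons transferred.
At equilibrium E = 0, so the Nernst equation gives ln K = nFE°/RT = (2)(96485)(0.92)/((8.314)(298)) = 71.66.

ln K = 71.7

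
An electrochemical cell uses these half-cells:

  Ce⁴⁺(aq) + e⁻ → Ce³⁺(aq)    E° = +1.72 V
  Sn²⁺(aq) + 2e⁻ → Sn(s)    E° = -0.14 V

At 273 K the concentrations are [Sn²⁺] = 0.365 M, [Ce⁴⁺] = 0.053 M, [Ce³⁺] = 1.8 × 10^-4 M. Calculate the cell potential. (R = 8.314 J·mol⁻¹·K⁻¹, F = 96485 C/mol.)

2.01 V

The Ce⁴⁺/Ce³⁺ couple has the higher reduction potential and acts as the cathode, so E°_cell = +1.72 − (-0.14) = 1.86 V.
Balancing electrons gives n = 2; the reaction quotient is Q = [Sn²⁺]·[Ce³⁺]^2/[Ce⁴⁺]^2 = 4.21 × 10^-6.
E = E° − (RT/nF) ln Q = 1.86 − (8.314×273)/(2×96485) × (-12.378) = 1.860 + 0.146 = 2.006 V.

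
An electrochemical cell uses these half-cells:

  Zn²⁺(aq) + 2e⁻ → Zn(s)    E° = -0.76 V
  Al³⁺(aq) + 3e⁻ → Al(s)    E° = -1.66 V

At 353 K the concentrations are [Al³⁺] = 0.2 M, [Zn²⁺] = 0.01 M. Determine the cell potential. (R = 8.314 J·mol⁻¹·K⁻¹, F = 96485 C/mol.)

The Zn²⁺/Zn couple has the higher reduction potential and acts as the cathode, so E°_cell = -0.76 − (-1.66) = 0.90 V.
Balancing electrons gives n = 6; the reaction quotient is Q = [Al³⁺]^2/[Zn²⁺]^3 = 4 × 10^4.
E = E° − (RT/nF) ln Q = 0.90 − (8.314×353)/(6×96485) × (10.597) = 0.900 − 0.054 = 0.846 V.

0.846 V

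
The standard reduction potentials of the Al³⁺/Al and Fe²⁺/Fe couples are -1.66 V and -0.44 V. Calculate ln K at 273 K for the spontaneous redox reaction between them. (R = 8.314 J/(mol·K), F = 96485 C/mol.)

E°_cell = -0.44 − (-1.66) = 1.22 V, with n = 6 electrons transferred.
At equilibrium E = 0, so the Nernst equation gives ln K = nFE°/RT = (6)(96485)(1.22)/((8.314)(273)) = 311.17.

ln K = 311.2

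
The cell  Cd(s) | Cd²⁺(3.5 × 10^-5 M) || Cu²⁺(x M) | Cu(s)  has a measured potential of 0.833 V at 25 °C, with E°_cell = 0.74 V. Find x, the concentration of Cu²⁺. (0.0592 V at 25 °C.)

From the Nernst equation, log Q = n(E° − E)/0.0592 = 2(0.74 − 0.833)/0.0592 = -3.142, so Q = 7.21 × 10^-4.
With Q = [Cd²⁺]/[Cu²⁺] and the known concentrations, [Cu²⁺] in the denominator gives [Cu²⁺] = 0.049 M.

0.049 M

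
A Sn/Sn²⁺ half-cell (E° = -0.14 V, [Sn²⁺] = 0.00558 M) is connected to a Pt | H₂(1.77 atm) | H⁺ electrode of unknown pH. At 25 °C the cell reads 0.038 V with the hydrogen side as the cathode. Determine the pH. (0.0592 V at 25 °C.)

pH = 2.73

E°_cell = 0.14 V and n = 2.
log Q = n(E° − E)/0.0592 = 2×(0.14 − 0.038)/0.0592 = 3.446.
With Q = [Sn²⁺]·P(H₂) / [H⁺]^2, solving for [H⁺] gives log[H⁺] = -2.726, so pH = 2.73.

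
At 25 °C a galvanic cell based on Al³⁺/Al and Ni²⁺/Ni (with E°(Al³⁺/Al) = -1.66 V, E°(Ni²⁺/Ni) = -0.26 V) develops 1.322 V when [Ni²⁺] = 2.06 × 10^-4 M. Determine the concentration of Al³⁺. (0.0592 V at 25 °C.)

0.027 M

From the Nernst equation, log Q = n(E° − E)/0.0592 = 6(1.40 − 1.322)/0.0592 = 7.905, so Q = 8.04 × 10^7.
With Q = [Al³⁺]^2/[Ni²⁺]^3 and the known concentrations, [Al³⁺]^2 in the numerator gives [Al³⁺] = 0.027 M.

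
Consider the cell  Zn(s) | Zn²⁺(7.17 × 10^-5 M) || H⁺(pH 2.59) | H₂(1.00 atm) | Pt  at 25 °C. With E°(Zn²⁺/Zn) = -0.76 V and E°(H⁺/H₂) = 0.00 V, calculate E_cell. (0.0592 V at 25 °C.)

0.73 V

The hydrogen couple is the cathode, so E°_cell = 0.76 V; n = 2.
[H⁺] = 10^(−2.59) = 0.0026 M, and Q = [Zn²⁺]·P(H₂) / [H⁺]^2 = 10.9.
E = E° − (0.0592/2) log Q = 0.76 − (0.0592/2)(1.036) = 0.729 V.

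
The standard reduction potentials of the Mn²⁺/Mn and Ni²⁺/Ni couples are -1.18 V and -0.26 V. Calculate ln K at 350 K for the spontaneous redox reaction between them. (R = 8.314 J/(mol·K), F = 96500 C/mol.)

ln K = 61.0

E°_cell = -0.26 − (-1.18) = 0.92 V, with n = 2 electrons transferred.
At equilibrium E = 0, so the Nernst equation gives ln K = nFE°/RT = (2)(96500)(0.92)/((8.314)(350)) = 61.02.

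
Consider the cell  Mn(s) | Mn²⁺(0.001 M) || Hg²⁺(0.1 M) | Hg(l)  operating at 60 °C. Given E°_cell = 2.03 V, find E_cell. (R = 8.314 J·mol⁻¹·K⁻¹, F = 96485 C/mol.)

Balancing electrons gives n = 2; the reaction quotient is Q = [Mn²⁺]/[Hg²⁺] = 0.0100.
E = E° − (RT/nF) ln Q = 2.03 − (8.314×333)/(2×96485) × (-4.605) = 2.030 + 0.066 = 2.096 V.

2.10 V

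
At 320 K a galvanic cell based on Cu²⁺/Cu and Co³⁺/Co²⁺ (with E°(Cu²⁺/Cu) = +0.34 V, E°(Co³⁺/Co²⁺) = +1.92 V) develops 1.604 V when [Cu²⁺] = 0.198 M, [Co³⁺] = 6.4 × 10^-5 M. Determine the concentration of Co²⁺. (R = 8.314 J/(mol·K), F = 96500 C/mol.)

6 × 10^-5 M

From the Nernst equation, ln Q = nF(E° − E)/RT = 2×96500×(1.58 − 1.604)/(8.314×320) = -1.741, so Q = 0.175.
With Q = [Cu²⁺]·[Co²⁺]^2/[Co³⁺]^2 and the known concentrations, [Co²⁺]^2 in the numerator gives [Co²⁺] = 6 × 10^-5 M.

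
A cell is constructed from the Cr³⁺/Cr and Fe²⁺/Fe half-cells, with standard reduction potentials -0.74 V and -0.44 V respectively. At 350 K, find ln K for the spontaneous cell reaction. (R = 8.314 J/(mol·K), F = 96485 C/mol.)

E°_cell = -0.44 − (-0.74) = 0.30 V, with n = 6 electrons transferred.
At equilibrium E = 0, so the Nernst equation gives ln K = nFE°/RT = (6)(96485)(0.30)/((8.314)(350)) = 59.68.

ln K = 59.7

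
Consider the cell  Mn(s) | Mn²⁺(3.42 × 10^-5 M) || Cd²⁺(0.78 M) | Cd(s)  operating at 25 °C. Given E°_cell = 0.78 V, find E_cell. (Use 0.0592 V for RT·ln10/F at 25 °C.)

Balancing electrons gives n = 2; the reaction quotient is Q = [Mn²⁺]/[Cd²⁺] = 4.38 × 10^-5.
At 25 °C, E = E° − (0.0592/n) log Q = 0.78 − (0.0592/2)(-4.358) = 0.780 + 0.129 = 0.909 V.

0.909 V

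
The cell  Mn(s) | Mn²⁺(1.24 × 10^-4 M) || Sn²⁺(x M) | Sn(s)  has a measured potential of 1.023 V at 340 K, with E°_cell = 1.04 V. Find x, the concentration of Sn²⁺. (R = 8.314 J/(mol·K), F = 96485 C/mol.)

3.9 × 10^-5 M

From the Nernst equation, ln Q = nF(E° − E)/RT = 2×96485×(1.04 − 1.023)/(8.314×340) = 1.161, so Q = 3.19.
With Q = [Mn²⁺]/[Sn²⁺] and the known concentrations, [Sn²⁺] in the denominator gives [Sn²⁺] = 3.9 × 10^-5 M.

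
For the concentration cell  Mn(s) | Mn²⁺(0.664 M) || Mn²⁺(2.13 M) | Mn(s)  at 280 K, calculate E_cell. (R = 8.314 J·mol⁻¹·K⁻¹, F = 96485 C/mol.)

0.014 V

Both half-cells are Mn²⁺/Mn, so E°_cell = 0. The concentrated side is the cathode; the cell reaction moves Mn²⁺ from high to low concentration with n = 2.
Q = [Mn²⁺]_dilute/[Mn²⁺]_conc = 0.664/2.13 = 0.312.
E = 0 − (RT/nF) ln Q = −((8.314×280)/(2×96485))(-1.166) = 0.0141 V.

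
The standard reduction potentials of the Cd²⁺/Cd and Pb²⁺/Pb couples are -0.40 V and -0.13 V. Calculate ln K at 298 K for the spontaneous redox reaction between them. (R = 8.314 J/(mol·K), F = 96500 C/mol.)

ln K = 21.0

E°_cell = -0.13 − (-0.40) = 0.27 V, with n = 2 electrons transferred.
At equilibrium E = 0, so the Nernst equation gives ln K = nFE°/RT = (2)(96500)(0.27)/((8.314)(298)) = 21.03.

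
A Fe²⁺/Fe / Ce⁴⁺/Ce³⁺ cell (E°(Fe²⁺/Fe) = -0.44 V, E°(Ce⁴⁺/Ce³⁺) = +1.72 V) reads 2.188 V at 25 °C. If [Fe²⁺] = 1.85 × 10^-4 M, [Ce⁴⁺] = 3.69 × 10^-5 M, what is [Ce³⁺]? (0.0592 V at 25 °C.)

From the Nernst equation, log Q = n(E° − E)/0.0592 = 2(2.16 − 2.188)/0.0592 = -0.946, so Q = 0.113.
With Q = [Fe²⁺]·[Ce³⁺]^2/[Ce⁴⁺]^2 and the known concentrations, [Ce³⁺]^2 in the numerator gives [Ce³⁺] = 9.1 × 10^-4 M.

9.1 × 10^-4 M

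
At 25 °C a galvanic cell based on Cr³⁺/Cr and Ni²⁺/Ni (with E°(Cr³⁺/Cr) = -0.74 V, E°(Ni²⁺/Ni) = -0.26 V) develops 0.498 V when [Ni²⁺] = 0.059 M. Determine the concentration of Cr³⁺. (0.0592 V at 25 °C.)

From the Nernst equation, log Q = n(E° − E)/0.0592 = 6(0.48 − 0.498)/0.0592 = -1.824, so Q = 0.0150.
With Q = [Cr³⁺]^2/[Ni²⁺]^3 and the known concentrations, [Cr³⁺]^2 in the numerator gives [Cr³⁺] = 0.0018 M.

0.0018 M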